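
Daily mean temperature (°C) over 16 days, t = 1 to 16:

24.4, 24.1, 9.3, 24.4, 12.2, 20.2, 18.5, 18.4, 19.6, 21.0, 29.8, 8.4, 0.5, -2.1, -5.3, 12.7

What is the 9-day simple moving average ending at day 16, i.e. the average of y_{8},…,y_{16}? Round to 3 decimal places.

11.444

Sum of periods 8–16: 18.4 + 19.6 + 21.0 + 29.8 + 8.4 + 0.5 + (-2.1) + (-5.3) + 12.7 = 103.0
Divide by 9: 103.0 / 9 = 11.444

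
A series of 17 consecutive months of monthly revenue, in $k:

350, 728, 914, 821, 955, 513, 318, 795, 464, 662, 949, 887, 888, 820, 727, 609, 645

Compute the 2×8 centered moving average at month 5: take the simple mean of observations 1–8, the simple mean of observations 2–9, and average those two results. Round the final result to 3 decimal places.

Sum over 1–8: 350 + 728 + 914 + 821 + 955 + 513 + 318 + 795 = 5394
Sum over 2–9: 728 + 914 + 821 + 955 + 513 + 318 + 795 + 464 = 5508
CMA at t=5 = (5394 + 5508) / (2·8) = 10902 / 16 = 681.375

681.375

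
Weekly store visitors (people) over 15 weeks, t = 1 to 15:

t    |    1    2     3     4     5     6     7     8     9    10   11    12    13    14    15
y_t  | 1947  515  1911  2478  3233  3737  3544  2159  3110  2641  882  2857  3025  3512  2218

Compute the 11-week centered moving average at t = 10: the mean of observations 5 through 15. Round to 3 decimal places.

2810.727

Sum of periods 5–15: 3233 + 3737 + 3544 + 2159 + 3110 + 2641 + 882 + 2857 + 3025 + 3512 + 2218 = 30918
Divide by 11: 30918 / 11 = 2810.727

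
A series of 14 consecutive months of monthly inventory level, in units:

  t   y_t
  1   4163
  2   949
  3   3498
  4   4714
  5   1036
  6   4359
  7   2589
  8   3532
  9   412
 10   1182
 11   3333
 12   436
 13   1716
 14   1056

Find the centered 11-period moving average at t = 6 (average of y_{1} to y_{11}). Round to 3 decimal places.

Sum of periods 1–11: 4163 + 949 + 3498 + 4714 + 1036 + 4359 + 2589 + 3532 + 412 + 1182 + 3333 = 29767
Divide by 11: 29767 / 11 = 2706.091

2706.091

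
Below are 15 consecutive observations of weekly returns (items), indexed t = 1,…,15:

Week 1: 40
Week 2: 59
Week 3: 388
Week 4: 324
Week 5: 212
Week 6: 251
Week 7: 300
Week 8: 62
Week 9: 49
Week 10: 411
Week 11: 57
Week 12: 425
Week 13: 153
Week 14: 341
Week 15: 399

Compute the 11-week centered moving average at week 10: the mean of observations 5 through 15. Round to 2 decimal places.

Sum of periods 5–15: 212 + 251 + 300 + 62 + 49 + 411 + 57 + 425 + 153 + 341 + 399 = 2660
Divide by 11: 2660 / 11 = 241.82

241.82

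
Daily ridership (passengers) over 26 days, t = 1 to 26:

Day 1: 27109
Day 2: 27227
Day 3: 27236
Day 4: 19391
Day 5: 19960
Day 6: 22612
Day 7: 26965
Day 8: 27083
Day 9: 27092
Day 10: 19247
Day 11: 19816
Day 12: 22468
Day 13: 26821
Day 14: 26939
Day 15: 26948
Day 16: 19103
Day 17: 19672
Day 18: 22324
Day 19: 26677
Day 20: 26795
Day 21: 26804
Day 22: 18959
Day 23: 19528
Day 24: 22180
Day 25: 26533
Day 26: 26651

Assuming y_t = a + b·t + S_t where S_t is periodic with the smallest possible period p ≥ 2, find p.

First differences y_{t+1} − y_t: 118, 9, -7845, 569, 2652, 4353, 118, 9, -7845, 569, 2652, 4353, 118, 9, …
The difference pattern repeats every 6 terms and not for any smaller step, so p = 6.

6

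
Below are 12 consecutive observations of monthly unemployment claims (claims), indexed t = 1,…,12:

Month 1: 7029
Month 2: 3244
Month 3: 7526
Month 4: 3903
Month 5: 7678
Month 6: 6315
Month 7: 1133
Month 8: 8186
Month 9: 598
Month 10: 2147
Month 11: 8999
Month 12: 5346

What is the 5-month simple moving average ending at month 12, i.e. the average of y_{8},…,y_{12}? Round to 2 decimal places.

Sum of periods 8–12: 8186 + 598 + 2147 + 8999 + 5346 = 25276
Divide by 5: 25276 / 5 = 5055.20

5055.20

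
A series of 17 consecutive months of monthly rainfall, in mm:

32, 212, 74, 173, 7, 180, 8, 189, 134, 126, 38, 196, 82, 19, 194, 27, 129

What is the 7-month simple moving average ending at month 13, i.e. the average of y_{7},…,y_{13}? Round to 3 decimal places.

Sum of periods 7–13: 8 + 189 + 134 + 126 + 38 + 196 + 82 = 773
Divide by 7: 773 / 7 = 110.429

110.429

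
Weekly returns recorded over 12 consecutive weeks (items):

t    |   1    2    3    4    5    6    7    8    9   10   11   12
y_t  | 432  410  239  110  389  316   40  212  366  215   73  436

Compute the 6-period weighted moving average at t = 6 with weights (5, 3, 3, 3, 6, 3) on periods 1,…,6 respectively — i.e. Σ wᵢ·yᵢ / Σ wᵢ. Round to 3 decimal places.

335.609

Weighted sum: 5·432 + 3·410 + 3·239 + 3·110 + 6·389 + 3·316 = 2160 + 1230 + 717 + 330 + 2334 + 948 = 7719
Weight total: 5 + 3 + 3 + 3 + 6 + 3 = 23
WMA = 7719 / 23 = 335.609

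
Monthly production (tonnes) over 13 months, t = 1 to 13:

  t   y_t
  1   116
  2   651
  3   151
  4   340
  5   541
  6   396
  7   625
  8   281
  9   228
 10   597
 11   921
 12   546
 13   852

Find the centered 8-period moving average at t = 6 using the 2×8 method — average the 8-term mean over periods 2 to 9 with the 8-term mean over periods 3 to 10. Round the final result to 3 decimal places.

398.250

Sum over 2–9: 651 + 151 + 340 + 541 + 396 + 625 + 281 + 228 = 3213
Sum over 3–10: 151 + 340 + 541 + 396 + 625 + 281 + 228 + 597 = 3159
CMA at t=6 = (3213 + 3159) / (2·8) = 6372 / 16 = 398.250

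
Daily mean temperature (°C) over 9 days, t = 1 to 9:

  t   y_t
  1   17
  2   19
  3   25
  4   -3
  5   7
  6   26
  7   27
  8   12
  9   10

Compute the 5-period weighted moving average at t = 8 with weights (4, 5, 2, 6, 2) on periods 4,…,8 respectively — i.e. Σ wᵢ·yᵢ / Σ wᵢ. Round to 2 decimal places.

Weighted sum: 4·-3 + 5·7 + 2·26 + 6·27 + 2·12 = -12 + 35 + 52 + 162 + 24 = 261
Weight total: 4 + 5 + 2 + 6 + 2 = 19
WMA = 261 / 19 = 13.74

13.74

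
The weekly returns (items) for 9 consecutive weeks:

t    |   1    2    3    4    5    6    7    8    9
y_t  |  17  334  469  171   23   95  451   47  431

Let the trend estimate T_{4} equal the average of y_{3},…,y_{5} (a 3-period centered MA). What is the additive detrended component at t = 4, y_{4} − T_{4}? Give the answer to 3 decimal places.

Trend T_4 = (469 + 171 + 23) / 3 = 663/3 = 221.00000
Detrended value: 171 − 221.00000 = -50.000

-50.000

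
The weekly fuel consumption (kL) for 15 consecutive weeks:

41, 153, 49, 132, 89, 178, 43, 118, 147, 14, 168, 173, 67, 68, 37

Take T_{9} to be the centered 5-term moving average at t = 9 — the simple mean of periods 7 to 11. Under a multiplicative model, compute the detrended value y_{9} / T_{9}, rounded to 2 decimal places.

1.50

Trend T_9 = (43 + 118 + 147 + 14 + 168) / 5 = 490/5 = 98.0000
Ratio to trend: 147 / 98.0000 = 1.50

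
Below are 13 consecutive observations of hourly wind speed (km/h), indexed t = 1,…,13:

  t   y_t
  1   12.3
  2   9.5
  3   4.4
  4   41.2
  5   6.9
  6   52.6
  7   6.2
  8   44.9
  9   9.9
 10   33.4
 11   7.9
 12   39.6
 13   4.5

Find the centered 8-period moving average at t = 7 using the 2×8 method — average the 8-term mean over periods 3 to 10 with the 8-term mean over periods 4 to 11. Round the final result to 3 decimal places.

Sum over 3–10: 4.4 + 41.2 + 6.9 + 52.6 + 6.2 + 44.9 + 9.9 + 33.4 = 199.5
Sum over 4–11: 41.2 + 6.9 + 52.6 + 6.2 + 44.9 + 9.9 + 33.4 + 7.9 = 203.0
CMA at t=7 = (199.5 + 203.0) / (2·8) = 402.5 / 16 = 25.156

25.156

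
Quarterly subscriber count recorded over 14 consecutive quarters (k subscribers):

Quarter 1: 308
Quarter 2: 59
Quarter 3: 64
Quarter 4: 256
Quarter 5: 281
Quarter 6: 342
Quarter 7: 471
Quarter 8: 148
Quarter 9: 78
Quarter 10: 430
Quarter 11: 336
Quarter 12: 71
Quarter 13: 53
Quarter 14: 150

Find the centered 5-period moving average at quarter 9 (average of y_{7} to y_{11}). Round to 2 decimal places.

292.60

Sum of periods 7–11: 471 + 148 + 78 + 430 + 336 = 1463
Divide by 5: 1463 / 5 = 292.60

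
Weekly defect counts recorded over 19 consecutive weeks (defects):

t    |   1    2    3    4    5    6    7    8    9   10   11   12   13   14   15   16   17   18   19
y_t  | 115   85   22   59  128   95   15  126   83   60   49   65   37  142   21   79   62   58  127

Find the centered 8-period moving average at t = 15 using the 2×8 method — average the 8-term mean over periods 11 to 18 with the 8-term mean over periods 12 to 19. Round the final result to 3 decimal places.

Sum over 11–18: 49 + 65 + 37 + 142 + 21 + 79 + 62 + 58 = 513
Sum over 12–19: 65 + 37 + 142 + 21 + 79 + 62 + 58 + 127 = 591
CMA at t=15 = (513 + 591) / (2·8) = 1104 / 16 = 69.000

69.000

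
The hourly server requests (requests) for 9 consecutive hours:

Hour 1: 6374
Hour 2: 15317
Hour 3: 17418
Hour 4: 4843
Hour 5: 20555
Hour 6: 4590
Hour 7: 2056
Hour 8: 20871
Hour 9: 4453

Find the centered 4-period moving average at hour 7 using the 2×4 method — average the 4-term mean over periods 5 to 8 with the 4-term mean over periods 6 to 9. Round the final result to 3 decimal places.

Sum over 5–8: 20555 + 4590 + 2056 + 20871 = 48072
Sum over 6–9: 4590 + 2056 + 20871 + 4453 = 31970
CMA at t=7 = (48072 + 31970) / (2·4) = 80042 / 8 = 10005.250

10005.250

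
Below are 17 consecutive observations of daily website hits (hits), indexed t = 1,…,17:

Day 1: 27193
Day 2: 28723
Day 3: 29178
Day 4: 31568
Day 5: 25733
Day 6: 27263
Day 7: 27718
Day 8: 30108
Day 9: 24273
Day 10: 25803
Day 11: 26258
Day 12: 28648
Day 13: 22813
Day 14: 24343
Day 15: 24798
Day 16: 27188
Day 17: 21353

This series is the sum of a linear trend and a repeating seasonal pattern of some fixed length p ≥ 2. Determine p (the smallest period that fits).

4

First differences y_{t+1} − y_t: 1530, 455, 2390, -5835, 1530, 455, 2390, -5835, 1530, 455, …
The difference pattern repeats every 4 terms and not for any smaller step, so p = 4.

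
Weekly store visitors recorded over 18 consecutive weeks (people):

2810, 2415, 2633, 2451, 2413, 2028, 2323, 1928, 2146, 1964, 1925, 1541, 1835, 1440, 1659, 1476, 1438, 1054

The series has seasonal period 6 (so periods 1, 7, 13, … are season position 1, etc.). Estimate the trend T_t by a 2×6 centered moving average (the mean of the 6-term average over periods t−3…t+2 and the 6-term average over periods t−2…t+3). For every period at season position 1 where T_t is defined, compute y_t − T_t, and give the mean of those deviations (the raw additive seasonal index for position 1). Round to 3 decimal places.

Season position 1 occurs at t = 7, 13 (where T_t is defined).
t=7: T_7 = 2174.25000; y_7 − T_7 = 2323 − 2174.25000 = 148.75000
t=13: T_13 = 1686.66667; y_13 − T_13 = 1835 − 1686.66667 = 148.33333
Mean deviation: (148.75000 + 148.33333) / 2 = 148.542

148.542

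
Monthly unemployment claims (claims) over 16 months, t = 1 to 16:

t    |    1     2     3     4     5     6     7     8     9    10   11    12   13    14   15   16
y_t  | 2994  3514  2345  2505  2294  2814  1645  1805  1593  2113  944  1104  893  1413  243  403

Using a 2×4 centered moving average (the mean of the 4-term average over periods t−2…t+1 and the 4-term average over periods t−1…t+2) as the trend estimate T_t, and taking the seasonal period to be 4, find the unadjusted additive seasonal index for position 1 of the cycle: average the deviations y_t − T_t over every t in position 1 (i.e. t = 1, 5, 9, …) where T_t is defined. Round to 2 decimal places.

Season position 1 occurs at t = 5, 9, 13 (where T_t is defined).
t=5: T_5 = 2402.0000; y_5 − T_5 = 2294 − 2402.0000 = -108.0000
t=9: T_9 = 1701.3750; y_9 − T_9 = 1593 − 1701.3750 = -108.3750
t=13: T_13 = 1000.8750; y_13 − T_13 = 893 − 1000.8750 = -107.8750
Mean deviation: (-108.0000 + -108.3750 + -107.8750) / 3 = -108.08

-108.08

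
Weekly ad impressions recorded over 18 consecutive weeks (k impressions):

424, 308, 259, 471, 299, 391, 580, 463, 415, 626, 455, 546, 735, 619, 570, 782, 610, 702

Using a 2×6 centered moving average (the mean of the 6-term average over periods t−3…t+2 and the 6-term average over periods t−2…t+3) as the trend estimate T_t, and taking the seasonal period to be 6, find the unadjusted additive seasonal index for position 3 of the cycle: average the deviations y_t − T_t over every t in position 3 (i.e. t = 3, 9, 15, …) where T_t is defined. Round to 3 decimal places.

-86.458

Season position 3 occurs at t = 9, 15 (where T_t is defined).
t=9: T_9 = 501.25000; y_9 − T_9 = 415 − 501.25000 = -86.25000
t=15: T_15 = 656.66667; y_15 − T_15 = 570 − 656.66667 = -86.66667
Mean deviation: (-86.25000 + -86.66667) / 2 = -86.458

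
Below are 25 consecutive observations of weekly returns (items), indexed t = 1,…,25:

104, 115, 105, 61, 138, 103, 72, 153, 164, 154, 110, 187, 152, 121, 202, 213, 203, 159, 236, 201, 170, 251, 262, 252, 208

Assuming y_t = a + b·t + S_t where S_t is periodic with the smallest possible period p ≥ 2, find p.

7

First differences y_{t+1} − y_t: 11, -10, -44, 77, -35, -31, 81, 11, -10, -44, 77, -35, -31, 81, 11, -10, …
The difference pattern repeats every 7 terms and not for any smaller step, so p = 7.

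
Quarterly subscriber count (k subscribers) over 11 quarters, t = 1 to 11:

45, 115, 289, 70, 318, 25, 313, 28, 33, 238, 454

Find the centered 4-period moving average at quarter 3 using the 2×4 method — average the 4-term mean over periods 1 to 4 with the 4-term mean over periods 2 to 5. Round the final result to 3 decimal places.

Sum over 1–4: 45 + 115 + 289 + 70 = 519
Sum over 2–5: 115 + 289 + 70 + 318 = 792
CMA at t=3 = (519 + 792) / (2·4) = 1311 / 8 = 163.875

163.875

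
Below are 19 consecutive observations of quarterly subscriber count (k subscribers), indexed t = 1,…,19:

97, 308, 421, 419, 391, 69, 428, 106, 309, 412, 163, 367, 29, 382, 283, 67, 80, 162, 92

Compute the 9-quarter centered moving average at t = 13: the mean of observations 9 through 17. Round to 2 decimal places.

Sum of periods 9–17: 309 + 412 + 163 + 367 + 29 + 382 + 283 + 67 + 80 = 2092
Divide by 9: 2092 / 9 = 232.44

232.44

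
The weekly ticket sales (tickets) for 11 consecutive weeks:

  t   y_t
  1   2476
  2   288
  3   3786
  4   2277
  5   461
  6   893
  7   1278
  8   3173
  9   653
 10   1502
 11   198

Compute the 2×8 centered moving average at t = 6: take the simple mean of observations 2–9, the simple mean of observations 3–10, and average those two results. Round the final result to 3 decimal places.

Sum over 2–9: 288 + 3786 + 2277 + 461 + 893 + 1278 + 3173 + 653 = 12809
Sum over 3–10: 3786 + 2277 + 461 + 893 + 1278 + 3173 + 653 + 1502 = 14023
CMA at t=6 = (12809 + 14023) / (2·8) = 26832 / 16 = 1677.000

1677.000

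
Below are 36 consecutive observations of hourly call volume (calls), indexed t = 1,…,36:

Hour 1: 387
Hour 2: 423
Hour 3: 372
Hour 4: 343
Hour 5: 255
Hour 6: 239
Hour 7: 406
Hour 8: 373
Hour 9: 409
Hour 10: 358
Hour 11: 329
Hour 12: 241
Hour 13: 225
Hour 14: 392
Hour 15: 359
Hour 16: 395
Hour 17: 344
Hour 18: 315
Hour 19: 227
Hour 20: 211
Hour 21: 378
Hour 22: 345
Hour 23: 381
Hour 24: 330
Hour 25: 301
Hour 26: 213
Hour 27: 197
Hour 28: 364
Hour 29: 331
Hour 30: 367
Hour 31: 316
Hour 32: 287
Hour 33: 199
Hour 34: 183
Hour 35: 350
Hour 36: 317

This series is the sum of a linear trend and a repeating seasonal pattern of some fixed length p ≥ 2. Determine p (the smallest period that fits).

First differences y_{t+1} − y_t: 36, -51, -29, -88, -16, 167, -33, 36, -51, -29, -88, -16, 167, -33, 36, -51, …
The difference pattern repeats every 7 terms and not for any smaller step, so p = 7.

7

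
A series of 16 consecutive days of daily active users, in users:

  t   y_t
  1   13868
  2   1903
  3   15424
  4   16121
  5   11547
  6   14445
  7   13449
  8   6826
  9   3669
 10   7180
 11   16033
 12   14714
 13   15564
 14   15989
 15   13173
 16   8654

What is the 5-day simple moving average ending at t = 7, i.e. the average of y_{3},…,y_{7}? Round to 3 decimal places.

14197.200

Sum of periods 3–7: 15424 + 16121 + 11547 + 14445 + 13449 = 70986
Divide by 5: 70986 / 5 = 14197.200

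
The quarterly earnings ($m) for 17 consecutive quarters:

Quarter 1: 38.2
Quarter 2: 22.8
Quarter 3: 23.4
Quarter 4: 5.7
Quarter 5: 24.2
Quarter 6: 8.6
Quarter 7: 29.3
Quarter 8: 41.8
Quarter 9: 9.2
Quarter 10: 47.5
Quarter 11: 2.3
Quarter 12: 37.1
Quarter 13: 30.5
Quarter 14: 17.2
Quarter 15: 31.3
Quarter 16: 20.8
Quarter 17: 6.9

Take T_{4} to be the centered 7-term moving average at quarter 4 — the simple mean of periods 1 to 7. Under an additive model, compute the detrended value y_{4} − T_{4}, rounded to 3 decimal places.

Trend T_4 = (38.2 + 22.8 + 23.4 + 5.7 + 24.2 + 8.6 + 29.3) / 7 = 152.2/7 = 21.74286
Detrended value: 5.7 − 21.74286 = -16.043

-16.043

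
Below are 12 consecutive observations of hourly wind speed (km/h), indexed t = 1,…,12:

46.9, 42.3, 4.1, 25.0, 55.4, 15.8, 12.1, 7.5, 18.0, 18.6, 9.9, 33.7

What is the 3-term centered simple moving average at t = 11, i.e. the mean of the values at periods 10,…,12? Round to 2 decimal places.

20.73

Sum of periods 10–12: 18.6 + 9.9 + 33.7 = 62.2
Divide by 3: 62.2 / 3 = 20.73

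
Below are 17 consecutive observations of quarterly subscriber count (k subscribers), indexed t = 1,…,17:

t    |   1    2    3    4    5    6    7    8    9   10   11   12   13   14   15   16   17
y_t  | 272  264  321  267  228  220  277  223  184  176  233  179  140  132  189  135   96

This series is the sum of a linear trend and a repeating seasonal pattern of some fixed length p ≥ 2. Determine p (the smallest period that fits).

4

First differences y_{t+1} − y_t: -8, 57, -54, -39, -8, 57, -54, -39, -8, 57, …
The difference pattern repeats every 4 terms and not for any smaller step, so p = 4.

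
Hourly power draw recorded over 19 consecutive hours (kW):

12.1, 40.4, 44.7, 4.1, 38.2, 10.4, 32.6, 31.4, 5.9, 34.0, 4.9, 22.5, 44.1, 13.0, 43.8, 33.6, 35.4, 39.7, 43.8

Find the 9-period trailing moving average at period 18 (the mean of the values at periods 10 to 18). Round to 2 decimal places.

Sum of periods 10–18: 34.0 + 4.9 + 22.5 + 44.1 + 13.0 + 43.8 + 33.6 + 35.4 + 39.7 = 271.0
Divide by 9: 271.0 / 9 = 30.11

30.11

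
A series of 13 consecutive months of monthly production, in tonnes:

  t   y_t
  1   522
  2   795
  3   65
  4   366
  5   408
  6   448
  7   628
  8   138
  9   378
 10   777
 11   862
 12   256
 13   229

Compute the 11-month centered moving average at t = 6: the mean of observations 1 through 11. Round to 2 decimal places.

Sum of periods 1–11: 522 + 795 + 65 + 366 + 408 + 448 + 628 + 138 + 378 + 777 + 862 = 5387
Divide by 11: 5387 / 11 = 489.73

489.73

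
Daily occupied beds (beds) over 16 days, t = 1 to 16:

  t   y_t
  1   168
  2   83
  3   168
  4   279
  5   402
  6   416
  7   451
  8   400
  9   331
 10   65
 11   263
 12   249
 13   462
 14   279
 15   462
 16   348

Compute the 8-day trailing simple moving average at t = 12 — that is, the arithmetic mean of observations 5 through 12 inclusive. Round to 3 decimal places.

322.125

Sum of periods 5–12: 402 + 416 + 451 + 400 + 331 + 65 + 263 + 249 = 2577
Divide by 8: 2577 / 8 = 322.125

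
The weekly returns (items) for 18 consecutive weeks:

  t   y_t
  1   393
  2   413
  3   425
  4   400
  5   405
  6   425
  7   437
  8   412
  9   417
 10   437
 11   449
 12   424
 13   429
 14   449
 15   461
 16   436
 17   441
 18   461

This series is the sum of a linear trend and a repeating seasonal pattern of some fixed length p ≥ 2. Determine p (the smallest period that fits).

4

First differences y_{t+1} − y_t: 20, 12, -25, 5, 20, 12, -25, 5, 20, 12, …
The difference pattern repeats every 4 terms and not for any smaller step, so p = 4.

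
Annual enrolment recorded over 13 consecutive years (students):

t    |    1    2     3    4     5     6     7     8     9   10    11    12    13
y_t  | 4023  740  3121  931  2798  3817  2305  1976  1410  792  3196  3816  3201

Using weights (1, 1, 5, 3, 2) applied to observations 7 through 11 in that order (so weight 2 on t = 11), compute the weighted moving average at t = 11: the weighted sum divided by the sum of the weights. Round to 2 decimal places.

1674.92

Weighted sum: 1·2305 + 1·1976 + 5·1410 + 3·792 + 2·3196 = 2305 + 1976 + 7050 + 2376 + 6392 = 20099
Weight total: 1 + 1 + 5 + 3 + 2 = 12
WMA = 20099 / 12 = 1674.92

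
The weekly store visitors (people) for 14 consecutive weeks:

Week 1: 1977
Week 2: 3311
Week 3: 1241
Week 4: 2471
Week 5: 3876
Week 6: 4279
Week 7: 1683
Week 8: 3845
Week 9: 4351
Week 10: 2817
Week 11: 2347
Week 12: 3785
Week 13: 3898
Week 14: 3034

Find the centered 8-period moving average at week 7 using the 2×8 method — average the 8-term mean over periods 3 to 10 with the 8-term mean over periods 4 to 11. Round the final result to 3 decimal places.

Sum over 3–10: 1241 + 2471 + 3876 + 4279 + 1683 + 3845 + 4351 + 2817 = 24563
Sum over 4–11: 2471 + 3876 + 4279 + 1683 + 3845 + 4351 + 2817 + 2347 = 25669
CMA at t=7 = (24563 + 25669) / (2·8) = 50232 / 16 = 3139.500

3139.500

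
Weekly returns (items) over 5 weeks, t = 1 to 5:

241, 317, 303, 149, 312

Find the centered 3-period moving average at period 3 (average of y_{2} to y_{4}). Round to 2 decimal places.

Sum of periods 2–4: 317 + 303 + 149 = 769
Divide by 3: 769 / 3 = 256.33

256.33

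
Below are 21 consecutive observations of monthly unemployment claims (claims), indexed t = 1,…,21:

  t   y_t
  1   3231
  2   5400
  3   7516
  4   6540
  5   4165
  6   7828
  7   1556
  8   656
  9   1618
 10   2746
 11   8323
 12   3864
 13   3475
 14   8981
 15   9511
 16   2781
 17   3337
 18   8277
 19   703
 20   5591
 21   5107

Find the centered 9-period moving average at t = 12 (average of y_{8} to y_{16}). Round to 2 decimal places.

4661.67

Sum of periods 8–16: 656 + 1618 + 2746 + 8323 + 3864 + 3475 + 8981 + 9511 + 2781 = 41955
Divide by 9: 41955 / 9 = 4661.67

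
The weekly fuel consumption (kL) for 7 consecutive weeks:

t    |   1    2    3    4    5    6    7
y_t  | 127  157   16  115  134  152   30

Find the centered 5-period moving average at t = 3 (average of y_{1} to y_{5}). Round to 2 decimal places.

109.80

Sum of periods 1–5: 127 + 157 + 16 + 115 + 134 = 549
Divide by 5: 549 / 5 = 109.80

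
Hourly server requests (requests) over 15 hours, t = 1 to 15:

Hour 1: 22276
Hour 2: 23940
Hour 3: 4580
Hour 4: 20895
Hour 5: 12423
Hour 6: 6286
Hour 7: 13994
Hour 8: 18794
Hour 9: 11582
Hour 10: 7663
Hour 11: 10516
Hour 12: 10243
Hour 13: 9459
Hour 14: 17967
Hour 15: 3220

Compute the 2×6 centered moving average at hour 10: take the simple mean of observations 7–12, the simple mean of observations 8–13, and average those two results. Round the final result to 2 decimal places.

11754.08

Sum over 7–12: 13994 + 18794 + 11582 + 7663 + 10516 + 10243 = 72792
Sum over 8–13: 18794 + 11582 + 7663 + 10516 + 10243 + 9459 = 68257
CMA at t=10 = (72792 + 68257) / (2·6) = 141049 / 12 = 11754.08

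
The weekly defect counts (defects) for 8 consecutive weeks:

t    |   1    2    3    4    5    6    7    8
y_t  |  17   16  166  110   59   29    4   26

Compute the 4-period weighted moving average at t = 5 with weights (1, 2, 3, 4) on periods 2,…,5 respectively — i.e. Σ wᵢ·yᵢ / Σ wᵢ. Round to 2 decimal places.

91.40

Weighted sum: 1·16 + 2·166 + 3·110 + 4·59 = 16 + 332 + 330 + 236 = 914
Weight total: 1 + 2 + 3 + 4 = 10
WMA = 914 / 10 = 91.40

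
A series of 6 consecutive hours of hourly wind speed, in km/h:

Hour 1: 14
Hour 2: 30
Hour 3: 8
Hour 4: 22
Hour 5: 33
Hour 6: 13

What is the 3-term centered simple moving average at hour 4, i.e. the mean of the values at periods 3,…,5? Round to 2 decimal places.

21.00

Sum of periods 3–5: 8 + 22 + 33 = 63
Divide by 3: 63 / 3 = 21.00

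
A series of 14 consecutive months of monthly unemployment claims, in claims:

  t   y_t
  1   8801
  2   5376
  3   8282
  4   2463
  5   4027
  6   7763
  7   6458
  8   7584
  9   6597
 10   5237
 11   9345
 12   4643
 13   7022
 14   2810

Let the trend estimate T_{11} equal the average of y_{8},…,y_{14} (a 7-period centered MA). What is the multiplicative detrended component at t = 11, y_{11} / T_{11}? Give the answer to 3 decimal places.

1.513

Trend T_11 = (7584 + 6597 + 5237 + 9345 + 4643 + 7022 + 2810) / 7 = 43238/7 = 6176.85714
Ratio to trend: 9345 / 6176.85714 = 1.513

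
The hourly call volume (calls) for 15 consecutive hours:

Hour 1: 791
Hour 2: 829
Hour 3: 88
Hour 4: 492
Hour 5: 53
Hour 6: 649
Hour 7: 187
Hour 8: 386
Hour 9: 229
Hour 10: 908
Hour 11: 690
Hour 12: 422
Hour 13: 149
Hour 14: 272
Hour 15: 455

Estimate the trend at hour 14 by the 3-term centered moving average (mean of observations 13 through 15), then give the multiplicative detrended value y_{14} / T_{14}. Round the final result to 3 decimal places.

0.932

Trend T_14 = (149 + 272 + 455) / 3 = 876/3 = 292.00000
Ratio to trend: 272 / 292.00000 = 0.932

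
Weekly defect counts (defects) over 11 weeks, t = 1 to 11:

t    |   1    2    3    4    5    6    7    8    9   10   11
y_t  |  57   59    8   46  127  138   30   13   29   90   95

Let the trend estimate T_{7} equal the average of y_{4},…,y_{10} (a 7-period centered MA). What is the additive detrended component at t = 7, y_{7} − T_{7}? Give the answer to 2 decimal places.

-37.57

Trend T_7 = (46 + 127 + 138 + 30 + 13 + 29 + 90) / 7 = 473/7 = 67.5714
Detrended value: 30 − 67.5714 = -37.57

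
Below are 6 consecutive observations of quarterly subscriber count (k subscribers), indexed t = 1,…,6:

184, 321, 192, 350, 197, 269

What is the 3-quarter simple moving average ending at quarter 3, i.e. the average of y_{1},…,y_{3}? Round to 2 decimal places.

232.33

Sum of periods 1–3: 184 + 321 + 192 = 697
Divide by 3: 697 / 3 = 232.33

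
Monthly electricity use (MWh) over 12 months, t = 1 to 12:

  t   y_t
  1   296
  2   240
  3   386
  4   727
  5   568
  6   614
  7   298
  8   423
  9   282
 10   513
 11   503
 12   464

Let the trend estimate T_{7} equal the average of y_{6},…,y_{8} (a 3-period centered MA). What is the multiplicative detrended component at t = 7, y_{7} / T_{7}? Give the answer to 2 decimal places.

Trend T_7 = (614 + 298 + 423) / 3 = 1335/3 = 445.0000
Ratio to trend: 298 / 445.0000 = 0.67

0.67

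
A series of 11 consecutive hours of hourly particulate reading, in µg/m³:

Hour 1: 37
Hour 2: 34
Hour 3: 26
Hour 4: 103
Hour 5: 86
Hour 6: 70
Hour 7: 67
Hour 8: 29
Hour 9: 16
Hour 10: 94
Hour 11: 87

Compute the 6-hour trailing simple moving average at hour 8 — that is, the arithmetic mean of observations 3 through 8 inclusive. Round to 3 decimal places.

63.500

Sum of periods 3–8: 26 + 103 + 86 + 70 + 67 + 29 = 381
Divide by 6: 381 / 6 = 63.500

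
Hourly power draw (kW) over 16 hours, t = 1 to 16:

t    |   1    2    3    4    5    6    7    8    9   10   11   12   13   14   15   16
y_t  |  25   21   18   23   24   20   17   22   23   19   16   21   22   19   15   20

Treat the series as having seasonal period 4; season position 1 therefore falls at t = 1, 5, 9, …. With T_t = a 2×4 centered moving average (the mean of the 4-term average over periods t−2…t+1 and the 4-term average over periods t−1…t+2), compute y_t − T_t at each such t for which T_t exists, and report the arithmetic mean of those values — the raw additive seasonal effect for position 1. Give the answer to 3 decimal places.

2.792

Season position 1 occurs at t = 5, 9, 13 (where T_t is defined).
t=5: T_5 = 21.12500; y_5 − T_5 = 24 − 21.12500 = 2.87500
t=9: T_9 = 20.12500; y_9 − T_9 = 23 − 20.12500 = 2.87500
t=13: T_13 = 19.37500; y_13 − T_13 = 22 − 19.37500 = 2.62500
Mean deviation: (2.87500 + 2.87500 + 2.62500) / 3 = 2.792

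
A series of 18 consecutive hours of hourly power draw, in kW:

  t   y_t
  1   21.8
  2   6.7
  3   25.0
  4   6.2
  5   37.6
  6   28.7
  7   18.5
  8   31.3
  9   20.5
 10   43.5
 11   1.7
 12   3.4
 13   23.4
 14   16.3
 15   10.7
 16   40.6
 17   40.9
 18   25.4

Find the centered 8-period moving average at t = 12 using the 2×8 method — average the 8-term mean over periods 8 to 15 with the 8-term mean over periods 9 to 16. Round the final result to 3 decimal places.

19.431

Sum over 8–15: 31.3 + 20.5 + 43.5 + 1.7 + 3.4 + 23.4 + 16.3 + 10.7 = 150.8
Sum over 9–16: 20.5 + 43.5 + 1.7 + 3.4 + 23.4 + 16.3 + 10.7 + 40.6 = 160.1
CMA at t=12 = (150.8 + 160.1) / (2·8) = 310.9 / 16 = 19.431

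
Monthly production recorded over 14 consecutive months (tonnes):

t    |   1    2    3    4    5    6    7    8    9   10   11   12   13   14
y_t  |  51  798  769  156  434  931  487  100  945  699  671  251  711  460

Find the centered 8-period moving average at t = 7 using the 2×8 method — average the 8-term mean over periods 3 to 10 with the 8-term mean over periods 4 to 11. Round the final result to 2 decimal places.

559.00

Sum over 3–10: 769 + 156 + 434 + 931 + 487 + 100 + 945 + 699 = 4521
Sum over 4–11: 156 + 434 + 931 + 487 + 100 + 945 + 699 + 671 = 4423
CMA at t=7 = (4521 + 4423) / (2·8) = 8944 / 16 = 559.00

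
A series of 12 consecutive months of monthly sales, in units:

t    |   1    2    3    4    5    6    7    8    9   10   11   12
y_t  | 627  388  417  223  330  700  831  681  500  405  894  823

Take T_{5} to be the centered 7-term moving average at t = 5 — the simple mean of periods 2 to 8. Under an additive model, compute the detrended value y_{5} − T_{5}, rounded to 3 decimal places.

Trend T_5 = (388 + 417 + 223 + 330 + 700 + 831 + 681) / 7 = 3570/7 = 510.00000
Detrended value: 330 − 510.00000 = -180.000

-180.000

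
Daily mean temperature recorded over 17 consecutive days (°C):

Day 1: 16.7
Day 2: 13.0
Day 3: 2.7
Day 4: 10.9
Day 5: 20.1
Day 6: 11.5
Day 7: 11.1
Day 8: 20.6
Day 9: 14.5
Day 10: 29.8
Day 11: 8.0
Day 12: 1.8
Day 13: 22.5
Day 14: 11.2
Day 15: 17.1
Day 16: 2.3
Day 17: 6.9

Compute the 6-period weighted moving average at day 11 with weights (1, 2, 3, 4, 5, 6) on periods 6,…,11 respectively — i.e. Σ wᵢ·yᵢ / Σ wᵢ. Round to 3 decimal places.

16.690

Weighted sum: 1·11.5 + 2·11.1 + 3·20.6 + 4·14.5 + 5·29.8 + 6·8.0 = 11.5 + 22.2 + 61.8 + 58.0 + 149.0 + 48.0 = 350.5
Weight total: 1 + 2 + 3 + 4 + 5 + 6 = 21
WMA = 350.5 / 21 = 16.690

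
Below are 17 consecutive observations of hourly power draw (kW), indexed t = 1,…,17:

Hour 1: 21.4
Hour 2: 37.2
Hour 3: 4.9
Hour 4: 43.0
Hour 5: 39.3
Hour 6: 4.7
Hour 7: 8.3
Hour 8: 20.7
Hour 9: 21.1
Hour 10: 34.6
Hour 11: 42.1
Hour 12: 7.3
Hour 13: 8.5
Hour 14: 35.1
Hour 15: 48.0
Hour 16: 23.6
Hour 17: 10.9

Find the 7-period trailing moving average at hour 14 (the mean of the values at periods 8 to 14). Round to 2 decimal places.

24.20

Sum of periods 8–14: 20.7 + 21.1 + 34.6 + 42.1 + 7.3 + 8.5 + 35.1 = 169.4
Divide by 7: 169.4 / 7 = 24.20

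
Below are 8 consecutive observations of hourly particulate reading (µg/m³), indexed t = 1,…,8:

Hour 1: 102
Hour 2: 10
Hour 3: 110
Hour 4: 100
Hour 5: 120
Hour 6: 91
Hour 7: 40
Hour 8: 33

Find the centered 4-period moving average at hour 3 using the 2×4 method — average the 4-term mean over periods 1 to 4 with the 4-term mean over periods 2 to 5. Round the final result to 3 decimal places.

82.750

Sum over 1–4: 102 + 10 + 110 + 100 = 322
Sum over 2–5: 10 + 110 + 100 + 120 = 340
CMA at t=3 = (322 + 340) / (2·4) = 662 / 8 = 82.750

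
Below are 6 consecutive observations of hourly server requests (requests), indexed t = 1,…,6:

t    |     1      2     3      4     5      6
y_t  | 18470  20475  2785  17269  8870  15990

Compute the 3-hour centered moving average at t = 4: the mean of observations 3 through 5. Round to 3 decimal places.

9641.333

Sum of periods 3–5: 2785 + 17269 + 8870 = 28924
Divide by 3: 28924 / 3 = 9641.333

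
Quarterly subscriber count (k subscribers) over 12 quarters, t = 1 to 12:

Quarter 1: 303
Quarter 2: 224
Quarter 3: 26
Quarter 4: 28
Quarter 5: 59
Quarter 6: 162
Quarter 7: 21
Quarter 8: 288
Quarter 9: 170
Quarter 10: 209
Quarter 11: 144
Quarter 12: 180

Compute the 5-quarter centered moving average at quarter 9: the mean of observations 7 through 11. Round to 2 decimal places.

166.40

Sum of periods 7–11: 21 + 288 + 170 + 209 + 144 = 832
Divide by 5: 832 / 5 = 166.40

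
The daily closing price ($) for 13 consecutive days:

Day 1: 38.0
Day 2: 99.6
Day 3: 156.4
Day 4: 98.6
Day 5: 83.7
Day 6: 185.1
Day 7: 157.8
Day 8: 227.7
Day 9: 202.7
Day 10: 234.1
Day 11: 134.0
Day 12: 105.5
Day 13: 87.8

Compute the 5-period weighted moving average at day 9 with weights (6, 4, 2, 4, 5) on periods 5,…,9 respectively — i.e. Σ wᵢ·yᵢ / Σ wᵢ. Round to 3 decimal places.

Weighted sum: 6·83.7 + 4·185.1 + 2·157.8 + 4·227.7 + 5·202.7 = 502.2 + 740.4 + 315.6 + 910.8 + 1013.5 = 3482.5
Weight total: 6 + 4 + 2 + 4 + 5 = 21
WMA = 3482.5 / 21 = 165.833

165.833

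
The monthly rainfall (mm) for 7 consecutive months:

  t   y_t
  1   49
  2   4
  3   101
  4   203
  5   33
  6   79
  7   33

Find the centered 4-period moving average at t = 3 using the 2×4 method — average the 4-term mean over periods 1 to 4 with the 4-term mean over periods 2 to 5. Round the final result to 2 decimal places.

Sum over 1–4: 49 + 4 + 101 + 203 = 357
Sum over 2–5: 4 + 101 + 203 + 33 = 341
CMA at t=3 = (357 + 341) / (2·4) = 698 / 8 = 87.25

87.25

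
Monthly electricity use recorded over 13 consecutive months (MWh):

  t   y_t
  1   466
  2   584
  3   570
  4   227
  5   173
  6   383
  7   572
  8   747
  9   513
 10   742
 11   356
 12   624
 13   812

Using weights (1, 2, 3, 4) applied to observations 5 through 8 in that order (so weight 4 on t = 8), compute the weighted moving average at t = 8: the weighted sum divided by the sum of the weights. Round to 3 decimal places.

564.300

Weighted sum: 1·173 + 2·383 + 3·572 + 4·747 = 173 + 766 + 1716 + 2988 = 5643
Weight total: 1 + 2 + 3 + 4 = 10
WMA = 5643 / 10 = 564.300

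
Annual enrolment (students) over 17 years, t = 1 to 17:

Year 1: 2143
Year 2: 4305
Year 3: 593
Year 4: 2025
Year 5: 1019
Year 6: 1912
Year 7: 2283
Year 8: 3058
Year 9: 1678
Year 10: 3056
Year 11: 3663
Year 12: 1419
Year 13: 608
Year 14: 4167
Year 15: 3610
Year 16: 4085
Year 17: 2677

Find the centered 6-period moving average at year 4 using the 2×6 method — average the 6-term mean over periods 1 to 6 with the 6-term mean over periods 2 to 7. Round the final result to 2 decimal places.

Sum over 1–6: 2143 + 4305 + 593 + 2025 + 1019 + 1912 = 11997
Sum over 2–7: 4305 + 593 + 2025 + 1019 + 1912 + 2283 = 12137
CMA at t=4 = (11997 + 12137) / (2·6) = 24134 / 12 = 2011.17

2011.17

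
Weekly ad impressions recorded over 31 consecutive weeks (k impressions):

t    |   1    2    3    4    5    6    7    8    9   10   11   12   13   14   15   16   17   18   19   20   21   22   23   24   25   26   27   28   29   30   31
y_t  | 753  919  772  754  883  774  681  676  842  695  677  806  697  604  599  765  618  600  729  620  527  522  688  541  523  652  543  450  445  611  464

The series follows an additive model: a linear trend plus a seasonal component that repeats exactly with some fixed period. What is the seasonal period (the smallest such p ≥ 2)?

7

First differences y_{t+1} − y_t: 166, -147, -18, 129, -109, -93, -5, 166, -147, -18, 129, -109, -93, -5, 166, -147, …
The difference pattern repeats every 7 terms and not for any smaller step, so p = 7.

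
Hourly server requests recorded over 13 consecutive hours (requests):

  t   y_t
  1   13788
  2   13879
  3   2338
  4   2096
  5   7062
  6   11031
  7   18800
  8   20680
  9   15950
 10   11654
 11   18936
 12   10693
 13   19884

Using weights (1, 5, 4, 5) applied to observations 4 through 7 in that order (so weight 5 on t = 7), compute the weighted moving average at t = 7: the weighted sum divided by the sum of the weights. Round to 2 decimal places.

Weighted sum: 1·2096 + 5·7062 + 4·11031 + 5·18800 = 2096 + 35310 + 44124 + 94000 = 175530
Weight total: 1 + 5 + 4 + 5 = 15
WMA = 175530 / 15 = 11702.00

11702.00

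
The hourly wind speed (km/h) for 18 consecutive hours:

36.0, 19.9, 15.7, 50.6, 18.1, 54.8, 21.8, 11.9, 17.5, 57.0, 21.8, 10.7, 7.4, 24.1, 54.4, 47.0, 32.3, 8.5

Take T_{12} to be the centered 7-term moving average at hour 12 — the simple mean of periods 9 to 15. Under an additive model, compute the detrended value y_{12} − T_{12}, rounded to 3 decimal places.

-16.857

Trend T_12 = (17.5 + 57.0 + 21.8 + 10.7 + 7.4 + 24.1 + 54.4) / 7 = 192.9/7 = 27.55714
Detrended value: 10.7 − 27.55714 = -16.857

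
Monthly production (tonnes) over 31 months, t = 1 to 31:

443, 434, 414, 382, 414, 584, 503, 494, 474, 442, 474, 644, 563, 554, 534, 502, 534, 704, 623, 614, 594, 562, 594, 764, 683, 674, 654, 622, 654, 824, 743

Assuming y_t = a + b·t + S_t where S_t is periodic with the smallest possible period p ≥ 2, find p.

First differences y_{t+1} − y_t: -9, -20, -32, 32, 170, -81, -9, -20, -32, 32, 170, -81, -9, -20, …
The difference pattern repeats every 6 terms and not for any smaller step, so p = 6.

6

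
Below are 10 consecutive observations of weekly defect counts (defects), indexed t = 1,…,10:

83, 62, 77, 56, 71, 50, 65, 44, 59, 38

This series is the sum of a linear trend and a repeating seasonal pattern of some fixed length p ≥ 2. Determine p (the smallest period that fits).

First differences y_{t+1} − y_t: -21, 15, -21, 15, -21, 15, …
The difference pattern repeats every 2 terms and not for any smaller step, so p = 2.

2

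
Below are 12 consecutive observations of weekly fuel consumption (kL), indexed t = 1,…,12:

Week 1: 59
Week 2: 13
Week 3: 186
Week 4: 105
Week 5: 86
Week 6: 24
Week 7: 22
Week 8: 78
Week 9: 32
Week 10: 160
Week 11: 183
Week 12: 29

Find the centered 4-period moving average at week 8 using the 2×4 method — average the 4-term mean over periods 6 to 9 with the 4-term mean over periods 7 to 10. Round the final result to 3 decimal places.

Sum over 6–9: 24 + 22 + 78 + 32 = 156
Sum over 7–10: 22 + 78 + 32 + 160 = 292
CMA at t=8 = (156 + 292) / (2·4) = 448 / 8 = 56.000

56.000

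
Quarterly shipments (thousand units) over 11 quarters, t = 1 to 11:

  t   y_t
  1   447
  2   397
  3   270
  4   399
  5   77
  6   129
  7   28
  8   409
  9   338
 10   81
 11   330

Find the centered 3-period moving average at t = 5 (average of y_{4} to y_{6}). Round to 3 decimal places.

201.667

Sum of periods 4–6: 399 + 77 + 129 = 605
Divide by 3: 605 / 3 = 201.667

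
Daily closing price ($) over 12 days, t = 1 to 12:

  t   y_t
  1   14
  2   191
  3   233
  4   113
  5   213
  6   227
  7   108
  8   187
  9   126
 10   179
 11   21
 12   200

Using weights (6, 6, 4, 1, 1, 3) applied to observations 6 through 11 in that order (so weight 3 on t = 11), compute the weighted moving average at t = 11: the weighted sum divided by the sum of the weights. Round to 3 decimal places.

Weighted sum: 6·227 + 6·108 + 4·187 + 1·126 + 1·179 + 3·21 = 1362 + 648 + 748 + 126 + 179 + 63 = 3126
Weight total: 6 + 6 + 4 + 1 + 1 + 3 = 21
WMA = 3126 / 21 = 148.857

148.857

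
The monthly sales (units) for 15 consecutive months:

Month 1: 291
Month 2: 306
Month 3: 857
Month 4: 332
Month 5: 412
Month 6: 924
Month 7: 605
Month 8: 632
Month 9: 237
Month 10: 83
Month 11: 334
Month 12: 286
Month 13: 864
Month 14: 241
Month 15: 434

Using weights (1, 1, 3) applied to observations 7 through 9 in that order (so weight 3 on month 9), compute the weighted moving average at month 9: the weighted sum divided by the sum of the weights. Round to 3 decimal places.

Weighted sum: 1·605 + 1·632 + 3·237 = 605 + 632 + 711 = 1948
Weight total: 1 + 1 + 3 = 5
WMA = 1948 / 5 = 389.600

389.600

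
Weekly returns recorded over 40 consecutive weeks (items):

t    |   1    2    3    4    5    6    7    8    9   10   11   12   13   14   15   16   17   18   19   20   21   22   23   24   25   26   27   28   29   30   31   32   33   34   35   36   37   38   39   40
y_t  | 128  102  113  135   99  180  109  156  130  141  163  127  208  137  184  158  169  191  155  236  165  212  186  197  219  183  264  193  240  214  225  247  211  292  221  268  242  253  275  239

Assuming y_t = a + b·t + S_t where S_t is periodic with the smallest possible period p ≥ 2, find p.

7

First differences y_{t+1} − y_t: -26, 11, 22, -36, 81, -71, 47, -26, 11, 22, -36, 81, -71, 47, -26, 11, …
The difference pattern repeats every 7 terms and not for any smaller step, so p = 7.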